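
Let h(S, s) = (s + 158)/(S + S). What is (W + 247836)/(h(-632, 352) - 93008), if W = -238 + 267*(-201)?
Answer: -122564392/58781311 ≈ -2.0851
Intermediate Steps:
h(S, s) = (158 + s)/(2*S) (h(S, s) = (158 + s)/((2*S)) = (158 + s)*(1/(2*S)) = (158 + s)/(2*S))
W = -53905 (W = -238 - 53667 = -53905)
(W + 247836)/(h(-632, 352) - 93008) = (-53905 + 247836)/((1/2)*(158 + 352)/(-632) - 93008) = 193931/((1/2)*(-1/632)*510 - 93008) = 193931/(-255/632 - 93008) = 193931/(-58781311/632) = 193931*(-632/58781311) = -122564392/58781311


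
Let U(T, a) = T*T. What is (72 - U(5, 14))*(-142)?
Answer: -6674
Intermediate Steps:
U(T, a) = T²
(72 - U(5, 14))*(-142) = (72 - 1*5²)*(-142) = (72 - 1*25)*(-142) = (72 - 25)*(-142) = 47*(-142) = -6674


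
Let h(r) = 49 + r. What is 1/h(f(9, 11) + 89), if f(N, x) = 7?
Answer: 1/145 ≈ 0.0068966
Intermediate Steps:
1/h(f(9, 11) + 89) = 1/(49 + (7 + 89)) = 1/(49 + 96) = 1/145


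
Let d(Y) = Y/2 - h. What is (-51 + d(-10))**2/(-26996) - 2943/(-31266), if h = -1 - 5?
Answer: 11891/7815342 ≈ 0.0015215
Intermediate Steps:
h = -6
d(Y) = 6 + Y/2 (d(Y) = Y/2 - 1*(-6) = Y*(1/2) + 6 = Y/2 + 6 = 6 + Y/2)
(-51 + d(-10))**2/(-26996) - 2943/(-31266) = (-51 + (6 + (1/2)*(-10)))**2/(-26996) - 2943/(-31266) = (-51 + (6 - 5))**2*(-1/26996) - 2943*(-1/31266) = (-51 + 1)**2*(-1/26996) + 109/1158 = (-50)**2*(-1/26996) + 109/1158 = 2500*(-1/26996) + 109/1158 = -625/6749 + 109/1158 = 11891/7815342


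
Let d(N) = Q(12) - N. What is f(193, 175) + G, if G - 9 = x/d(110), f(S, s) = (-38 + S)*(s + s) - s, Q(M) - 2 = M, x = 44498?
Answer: 2573783/48 ≈ 53621.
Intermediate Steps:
Q(M) = 2 + M
f(S, s) = -s + 2*s*(-38 + S) (f(S, s) = (-38 + S)*(2*s) - s = 2*s*(-38 + S) - s = -s + 2*s*(-38 + S))
d(N) = 14 - N (d(N) = (2 + 12) - N = 14 - N)
G = -21817/48 (G = 9 + 44498/(14 - 1*110) = 9 + 44498/(14 - 110) = 9 + 44498/(-96) = 9 + 44498*(-1/96) = 9 - 22249/48 = -21817/48 ≈ -454.52)
f(193, 175) + G = 175*(-77 + 2*193) - 21817/48 = 175*(-77 + 386) - 21817/48 = 175*309 - 21817/48 = 54075 - 21817/48 = 2573783/48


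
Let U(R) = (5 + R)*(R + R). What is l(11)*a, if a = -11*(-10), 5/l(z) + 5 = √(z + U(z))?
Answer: 1375/169 + 3025*√3/169 ≈ 39.139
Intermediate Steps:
U(R) = 2*R*(5 + R) (U(R) = (5 + R)*(2*R) = 2*R*(5 + R))
l(z) = 5/(-5 + √(z + 2*z*(5 + z)))
a = 110
l(11)*a = (5/(-5 + √(11*(11 + 2*11))))*110 = (5/(-5 + √(11*(11 + 22))))*110 = (5/(-5 + √(11*33)))*110 = (5/(-5 + √363))*110 = (5/(-5 + 11*√3))*110 = 550/(-5 + 11*√3)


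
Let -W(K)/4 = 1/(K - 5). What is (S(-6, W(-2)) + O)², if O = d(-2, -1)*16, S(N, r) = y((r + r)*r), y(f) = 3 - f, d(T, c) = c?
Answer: 447561/2401 ≈ 186.41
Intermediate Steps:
W(K) = -4/(-5 + K) (W(K) = -4/(K - 5) = -4/(-5 + K))
S(N, r) = 3 - 2*r² (S(N, r) = 3 - (r + r)*r = 3 - 2*r*r = 3 - 2*r²)
O = -16 (O = -1*16 = -16)
(S(-6, W(-2)) + O)² = ((3 - 2*16/(-5 - 2)²) - 16)² = ((3 - 2*(-4/(-7))²) - 16)² = ((3 - 2*(-4*(-⅐))²) - 16)² = ((3 - 2*(4/7)²) - 16)² = ((3 - 2*16/49) - 16)² = ((3 - 32/49) - 16)² = (115/49 - 16)² = (-669/49)² = 447561/2401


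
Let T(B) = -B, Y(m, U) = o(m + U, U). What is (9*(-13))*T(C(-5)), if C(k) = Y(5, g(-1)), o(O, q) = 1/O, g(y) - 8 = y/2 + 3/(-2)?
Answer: 117/11 ≈ 10.636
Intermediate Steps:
g(y) = 13/2 + y/2 (g(y) = 8 + (y/2 + 3/(-2)) = 8 + (y*(1/2) + 3*(-1/2)) = 8 + (y/2 - 3/2) = 8 + (-3/2 + y/2) = 13/2 + y/2)
Y(m, U) = 1/(U + m) (Y(m, U) = 1/(m + U) = 1/(U + m))
C(k) = 1/11 (C(k) = 1/((13/2 + (1/2)*(-1)) + 5) = 1/((13/2 - 1/2) + 5) = 1/(6 + 5) = 1/11)
(9*(-13))*T(C(-5)) = (9*(-13))*(-1*1/11) = -117*(-1/11) = 117/11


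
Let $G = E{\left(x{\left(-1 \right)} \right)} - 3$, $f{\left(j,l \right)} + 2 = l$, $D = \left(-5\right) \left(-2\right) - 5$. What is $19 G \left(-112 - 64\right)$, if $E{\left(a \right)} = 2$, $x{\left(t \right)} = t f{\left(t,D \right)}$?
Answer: $3344$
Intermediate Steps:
$D = 5$ ($D = 10 - 5 = 5$)
$f{\left(j,l \right)} = -2 + l$
$x{\left(t \right)} = 3 t$ ($x{\left(t \right)} = t \left(-2 + 5\right) = t 3 = 3 t$)
$G = -1$ ($G = 2 - 3 = -1$)
$19 G \left(-112 - 64\right) = 19 \left(-1\right) \left(-112 - 64\right) = \left(-19\right) \left(-176\right) = 3344$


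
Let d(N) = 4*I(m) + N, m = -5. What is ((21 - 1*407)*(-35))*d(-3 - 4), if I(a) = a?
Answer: -364770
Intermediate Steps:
d(N) = -20 + N (d(N) = 4*(-5) + N = -20 + N)
((21 - 1*407)*(-35))*d(-3 - 4) = ((21 - 1*407)*(-35))*(-20 + (-3 - 4)) = ((21 - 407)*(-35))*(-20 - 7) = -386*(-35)*(-27) = 13510*(-27) = -364770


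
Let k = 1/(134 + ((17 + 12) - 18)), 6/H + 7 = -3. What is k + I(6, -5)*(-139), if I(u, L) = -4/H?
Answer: -403097/435 ≈ -926.66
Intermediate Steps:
H = -⅗ (H = 6/(-7 - 3) = 6/(-10) = 6*(-⅒) = -⅗ ≈ -0.60000)
I(u, L) = 20/3 (I(u, L) = -4/(-⅗) = -4*(-5/3) = 20/3)
k = 1/145 (k = 1/(134 + (29 - 18)) = 1/(134 + 11) = 1/145 ≈ 0.0068966)
k + I(6, -5)*(-139) = 1/145 + (20/3)*(-139) = 1/145 - 2780/3 = -403097/435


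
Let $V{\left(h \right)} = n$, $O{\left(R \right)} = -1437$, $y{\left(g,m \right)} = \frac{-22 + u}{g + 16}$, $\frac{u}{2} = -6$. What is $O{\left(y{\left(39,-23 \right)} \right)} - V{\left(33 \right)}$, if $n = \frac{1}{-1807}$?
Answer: $- \frac{2596658}{1807} \approx -1437.0$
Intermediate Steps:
$u = -12$ ($u = 2 \left(-6\right) = -12$)
$n = - \frac{1}{1807} \approx -0.0005534$
$y{\left(g,m \right)} = - \frac{34}{16 + g}$ ($y{\left(g,m \right)} = \frac{-22 - 12}{g + 16} = - \frac{34}{16 + g}$)
$V{\left(h \right)} = - \frac{1}{1807}$
$O{\left(y{\left(39,-23 \right)} \right)} - V{\left(33 \right)} = -1437 - - \frac{1}{1807} = -1437 + \frac{1}{1807} = - \frac{2596658}{1807}$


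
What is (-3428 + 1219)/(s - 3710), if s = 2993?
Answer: 2209/717 ≈ 3.0809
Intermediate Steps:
(-3428 + 1219)/(s - 3710) = (-3428 + 1219)/(2993 - 3710) = -2209/(-717) = -2209*(-1/717) = 2209/717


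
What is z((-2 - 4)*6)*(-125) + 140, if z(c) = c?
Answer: 4640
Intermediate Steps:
z((-2 - 4)*6)*(-125) + 140 = ((-2 - 4)*6)*(-125) + 140 = -6*6*(-125) + 140 = -36*(-125) + 140 = 4500 + 140 = 4640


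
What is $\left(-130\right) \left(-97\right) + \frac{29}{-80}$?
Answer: $\frac{1008771}{80} \approx 12610.0$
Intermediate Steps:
$\left(-130\right) \left(-97\right) + \frac{29}{-80} = 12610 + 29 \left(- \frac{1}{80}\right) = 12610 - \frac{29}{80} = \frac{1008771}{80}$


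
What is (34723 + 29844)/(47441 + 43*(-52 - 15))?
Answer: 64567/44560 ≈ 1.4490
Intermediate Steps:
(34723 + 29844)/(47441 + 43*(-52 - 15)) = 64567/(47441 + 43*(-67)) = 64567/(47441 - 2881) = 64567/44560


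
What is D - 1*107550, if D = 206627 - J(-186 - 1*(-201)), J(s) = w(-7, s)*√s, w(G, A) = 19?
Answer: 99077 - 19*√15 ≈ 99003.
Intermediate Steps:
J(s) = 19*√s
D = 206627 - 19*√15 (D = 206627 - 19*√(-186 - 1*(-201)) = 206627 - 19*√(-186 + 201) = 206627 - 19*√15 ≈ 2.0655e+5)
D - 1*107550 = (206627 - 19*√15) - 1*107550 = (206627 - 19*√15) - 107550 = 99077 - 19*√15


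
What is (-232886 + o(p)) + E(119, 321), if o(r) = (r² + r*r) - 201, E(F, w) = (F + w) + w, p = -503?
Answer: 273692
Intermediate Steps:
E(F, w) = F + 2*w
o(r) = -201 + 2*r² (o(r) = (r² + r²) - 201 = 2*r² - 201 = -201 + 2*r²)
(-232886 + o(p)) + E(119, 321) = (-232886 + (-201 + 2*(-503)²)) + (119 + 2*321) = (-232886 + (-201 + 2*253009)) + (119 + 642) = (-232886 + (-201 + 506018)) + 761 = (-232886 + 505817) + 761 = 272931 + 761 = 273692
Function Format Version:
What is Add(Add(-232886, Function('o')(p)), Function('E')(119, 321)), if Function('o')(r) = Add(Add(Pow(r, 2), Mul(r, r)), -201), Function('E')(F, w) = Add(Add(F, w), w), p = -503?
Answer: 273692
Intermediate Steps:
Function('E')(F, w) = Add(F, Mul(2, w))
Function('o')(r) = Add(-201, Mul(2, Pow(r, 2))) (Function('o')(r) = Add(Add(Pow(r, 2), Pow(r, 2)), -201) = Add(Mul(2, Pow(r, 2)), -201) = Add(-201, Mul(2, Pow(r, 2))))
Add(Add(-232886, Function('o')(p)), Function('E')(119, 321)) = Add(Add(-232886, Add(-201, Mul(2, Pow(-503, 2)))), Add(119, Mul(2, 321))) = Add(Add(-232886, Add(-201, Mul(2, 253009))), Add(119, 642)) = Add(Add(-232886, Add(-201, 506018)), 761) = Add(Add(-232886, 505817), 761) = Add(272931, 761) = 273692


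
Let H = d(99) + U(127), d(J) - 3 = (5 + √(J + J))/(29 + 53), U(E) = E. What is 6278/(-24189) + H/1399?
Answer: -462223919/2774913702 + 3*√22/114718 ≈ -0.16645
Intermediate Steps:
d(J) = 251/82 + √2*√J/82 (d(J) = 3 + (5 + √(J + J))/(29 + 53) = 3 + (5 + √(2*J))/82 = 3 + (5 + √2*√J)*(1/82) = 3 + (5/82 + √2*√J/82) = 251/82 + √2*√J/82)
H = 10665/82 + 3*√22/82 (H = (251/82 + √2*√99/82) + 127 = (251/82 + √2*(3*√11)/82) + 127 = (251/82 + 3*√22/82) + 127 = 10665/82 + 3*√22/82 ≈ 130.23)
6278/(-24189) + H/1399 = 6278/(-24189) + (10665/82 + 3*√22/82)/1399 = 6278*(-1/24189) + (10665/82 + 3*√22/82)*(1/1399) = -6278/24189 + (10665/114718 + 3*√22/114718) = -462223919/2774913702 + 3*√22/114718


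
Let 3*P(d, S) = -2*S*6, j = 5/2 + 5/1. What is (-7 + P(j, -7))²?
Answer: 441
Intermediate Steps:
j = 15/2 (j = 5*(½) + 5*1 = 5/2 + 5 = 15/2 ≈ 7.5000)
P(d, S) = -4*S (P(d, S) = (-2*S*6)/3 = (-12*S)/3 = -4*S)
(-7 + P(j, -7))² = (-7 - 4*(-7))² = (-7 + 28)² = 21² = 441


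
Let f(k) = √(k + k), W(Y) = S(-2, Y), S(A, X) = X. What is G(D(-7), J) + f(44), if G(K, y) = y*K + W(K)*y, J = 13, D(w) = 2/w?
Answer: -52/7 + 2*√22 ≈ 1.9523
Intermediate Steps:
W(Y) = Y
f(k) = √2*√k (f(k) = √(2*k) = √2*√k)
G(K, y) = 2*K*y (G(K, y) = y*K + K*y = K*y + K*y = 2*K*y)
G(D(-7), J) + f(44) = 2*(2/(-7))*13 + √2*√44 = 2*(2*(-⅐))*13 + √2*(2*√11) = 2*(-2/7)*13 + 2*√22 = -52/7 + 2*√22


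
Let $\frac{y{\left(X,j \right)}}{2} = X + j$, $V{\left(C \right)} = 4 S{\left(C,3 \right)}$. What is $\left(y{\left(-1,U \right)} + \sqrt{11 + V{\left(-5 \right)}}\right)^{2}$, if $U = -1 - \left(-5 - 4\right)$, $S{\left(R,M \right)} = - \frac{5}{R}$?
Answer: $\left(14 + \sqrt{15}\right)^{2} \approx 319.44$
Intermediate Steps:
$V{\left(C \right)} = - \frac{20}{C}$ ($V{\left(C \right)} = 4 \left(- \frac{5}{C}\right) = - \frac{20}{C}$)
$U = 8$ ($U = -1 - \left(-5 - 4\right) = -1 - -9 = -1 + 9 = 8$)
$y{\left(X,j \right)} = 2 X + 2 j$ ($y{\left(X,j \right)} = 2 \left(X + j\right) = 2 X + 2 j$)
$\left(y{\left(-1,U \right)} + \sqrt{11 + V{\left(-5 \right)}}\right)^{2} = \left(\left(2 \left(-1\right) + 2 \cdot 8\right) + \sqrt{11 - \frac{20}{-5}}\right)^{2} = \left(\left(-2 + 16\right) + \sqrt{11 - -4}\right)^{2} = \left(14 + \sqrt{11 + 4}\right)^{2} = \left(14 + \sqrt{15}\right)^{2}$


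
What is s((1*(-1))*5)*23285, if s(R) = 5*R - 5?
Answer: -698550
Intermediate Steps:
s(R) = -5 + 5*R
s((1*(-1))*5)*23285 = (-5 + 5*((1*(-1))*5))*23285 = (-5 + 5*(-1*5))*23285 = (-5 + 5*(-5))*23285 = (-5 - 25)*23285 = -30*23285 = -698550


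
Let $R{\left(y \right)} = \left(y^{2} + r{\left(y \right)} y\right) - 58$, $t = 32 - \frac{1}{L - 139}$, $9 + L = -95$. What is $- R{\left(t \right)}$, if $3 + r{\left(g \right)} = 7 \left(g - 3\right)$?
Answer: $- \frac{435073526}{59049} \approx -7368.0$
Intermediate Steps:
$L = -104$ ($L = -9 - 95 = -104$)
$t = \frac{7777}{243}$ ($t = 32 - \frac{1}{-104 - 139} = 32 - \frac{1}{-243} = 32 - - \frac{1}{243} = 32 + \frac{1}{243} = \frac{7777}{243} \approx 32.004$)
$r{\left(g \right)} = -24 + 7 g$ ($r{\left(g \right)} = -3 + 7 \left(g - 3\right) = -3 + 7 \left(-3 + g\right) = -3 + \left(-21 + 7 g\right) = -24 + 7 g$)
$R{\left(y \right)} = -58 + y^{2} + y \left(-24 + 7 y\right)$ ($R{\left(y \right)} = \left(y^{2} + \left(-24 + 7 y\right) y\right) - 58 = \left(y^{2} + y \left(-24 + 7 y\right)\right) - 58 = -58 + y^{2} + y \left(-24 + 7 y\right)$)
$- R{\left(t \right)} = - (-58 - \frac{62216}{81} + 8 \left(\frac{7777}{243}\right)^{2}) = - (-58 - \frac{62216}{81} + 8 \cdot \frac{60481729}{59049}) = - (-58 - \frac{62216}{81} + \frac{483853832}{59049}) = \left(-1\right) \frac{435073526}{59049} = - \frac{435073526}{59049}$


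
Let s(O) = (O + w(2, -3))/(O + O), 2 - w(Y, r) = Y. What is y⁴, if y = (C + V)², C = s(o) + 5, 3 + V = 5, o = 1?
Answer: 2562890625/256 ≈ 1.0011e+7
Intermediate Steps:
w(Y, r) = 2 - Y
V = 2 (V = -3 + 5 = 2)
s(O) = ½ (s(O) = (O + (2 - 1*2))/(O + O) = (O + (2 - 2))/((2*O)) = (O + 0)*(1/(2*O)) = O*(1/(2*O)) = ½)
C = 11/2 (C = ½ + 5 = 11/2 ≈ 5.5000)
y = 225/4 (y = (11/2 + 2)² = (15/2)² = 225/4 ≈ 56.250)
y⁴ = (225/4)⁴ = 2562890625/256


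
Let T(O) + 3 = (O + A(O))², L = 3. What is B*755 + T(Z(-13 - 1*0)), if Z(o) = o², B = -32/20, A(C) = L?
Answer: 28373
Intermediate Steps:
A(C) = 3
B = -8/5 (B = -32*1/20 = -8/5 ≈ -1.6000)
T(O) = -3 + (3 + O)² (T(O) = -3 + (O + 3)² = -3 + (3 + O)²)
B*755 + T(Z(-13 - 1*0)) = -8/5*755 + (-3 + (3 + (-13 - 1*0)²)²) = -1208 + (-3 + (3 + (-13 + 0)²)²) = -1208 + (-3 + (3 + (-13)²)²) = -1208 + (-3 + (3 + 169)²) = -1208 + (-3 + 172²) = -1208 + (-3 + 29584) = -1208 + 29581 = 28373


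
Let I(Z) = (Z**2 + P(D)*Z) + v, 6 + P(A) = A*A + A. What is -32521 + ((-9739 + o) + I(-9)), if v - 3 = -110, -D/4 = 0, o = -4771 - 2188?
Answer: -49191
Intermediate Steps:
o = -6959
D = 0 (D = -4*0 = 0)
v = -107 (v = 3 - 110 = -107)
P(A) = -6 + A + A**2 (P(A) = -6 + (A*A + A) = -6 + (A**2 + A) = -6 + (A + A**2) = -6 + A + A**2)
I(Z) = -107 + Z**2 - 6*Z (I(Z) = (Z**2 + (-6 + 0 + 0**2)*Z) - 107 = (Z**2 + (-6 + 0 + 0)*Z) - 107 = (Z**2 - 6*Z) - 107 = -107 + Z**2 - 6*Z)
-32521 + ((-9739 + o) + I(-9)) = -32521 + ((-9739 - 6959) + (-107 + (-9)**2 - 6*(-9))) = -32521 + (-16698 + (-107 + 81 + 54)) = -32521 + (-16698 + 28) = -32521 - 16670 = -49191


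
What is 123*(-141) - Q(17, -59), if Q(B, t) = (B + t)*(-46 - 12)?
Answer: -19779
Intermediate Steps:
Q(B, t) = -58*B - 58*t (Q(B, t) = (B + t)*(-58) = -58*B - 58*t)
123*(-141) - Q(17, -59) = 123*(-141) - (-58*17 - 58*(-59)) = -17343 - (-986 + 3422) = -17343 - 1*2436 = -17343 - 2436 = -19779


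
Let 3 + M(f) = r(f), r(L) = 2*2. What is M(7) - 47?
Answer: -46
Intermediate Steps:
r(L) = 4
M(f) = 1 (M(f) = -3 + 4 = 1)
M(7) - 47 = 1 - 47 = -46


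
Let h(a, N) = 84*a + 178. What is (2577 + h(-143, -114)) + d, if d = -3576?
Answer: -12833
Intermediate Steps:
h(a, N) = 178 + 84*a
(2577 + h(-143, -114)) + d = (2577 + (178 + 84*(-143))) - 3576 = (2577 + (178 - 12012)) - 3576 = (2577 - 11834) - 3576 = -9257 - 3576 = -12833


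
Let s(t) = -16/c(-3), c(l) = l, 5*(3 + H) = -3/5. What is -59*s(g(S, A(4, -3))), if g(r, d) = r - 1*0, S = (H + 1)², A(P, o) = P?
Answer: -944/3 ≈ -314.67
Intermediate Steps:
H = -78/25 (H = -3 + (-3/5)/5 = -3 + (-3*⅕)/5 = -3 + (⅕)*(-⅗) = -3 - 3/25 = -78/25 ≈ -3.1200)
S = 2809/625 (S = (-78/25 + 1)² = (-53/25)² = 2809/625 ≈ 4.4944)
g(r, d) = r (g(r, d) = r + 0 = r)
s(t) = 16/3 (s(t) = -16/(-3) = -16*(-⅓) = 16/3)
-59*s(g(S, A(4, -3))) = -59*16/3 = -944/3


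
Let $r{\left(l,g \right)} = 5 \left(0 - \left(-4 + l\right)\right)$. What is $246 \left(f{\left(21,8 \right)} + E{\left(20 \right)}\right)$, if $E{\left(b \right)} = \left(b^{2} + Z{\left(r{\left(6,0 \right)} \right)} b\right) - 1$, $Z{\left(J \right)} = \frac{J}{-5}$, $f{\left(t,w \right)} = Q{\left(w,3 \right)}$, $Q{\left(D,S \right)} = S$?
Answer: $108732$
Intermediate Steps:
$f{\left(t,w \right)} = 3$
$r{\left(l,g \right)} = 20 - 5 l$ ($r{\left(l,g \right)} = 5 \left(4 - l\right) = 20 - 5 l$)
$Z{\left(J \right)} = - \frac{J}{5}$ ($Z{\left(J \right)} = J \left(- \frac{1}{5}\right) = - \frac{J}{5}$)
$E{\left(b \right)} = -1 + b^{2} + 2 b$ ($E{\left(b \right)} = \left(b^{2} + - \frac{20 - 30}{5} b\right) - 1 = \left(b^{2} + \left(- \frac{1}{5}\right) \left(-10\right) b\right) - 1 = \left(b^{2} + 2 b\right) - 1 = -1 + b^{2} + 2 b$)
$246 \left(f{\left(21,8 \right)} + E{\left(20 \right)}\right) = 246 \left(3 + \left(-1 + 20^{2} + 2 \cdot 20\right)\right) = 246 \left(3 + \left(-1 + 400 + 40\right)\right) = 246 \left(3 + 439\right) = 246 \cdot 442 = 108732$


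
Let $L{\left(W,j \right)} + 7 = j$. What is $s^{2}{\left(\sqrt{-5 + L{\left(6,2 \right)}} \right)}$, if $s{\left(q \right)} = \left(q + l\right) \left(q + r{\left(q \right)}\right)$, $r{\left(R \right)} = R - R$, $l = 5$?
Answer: $25 \left(-2 + i \sqrt{10}\right)^{2} \approx -150.0 - 316.23 i$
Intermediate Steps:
$L{\left(W,j \right)} = -7 + j$
$r{\left(R \right)} = 0$
$s{\left(q \right)} = q \left(5 + q\right)$ ($s{\left(q \right)} = \left(q + 5\right) \left(q + 0\right) = \left(5 + q\right) q = q \left(5 + q\right)$)
$s^{2}{\left(\sqrt{-5 + L{\left(6,2 \right)}} \right)} = \left(\sqrt{-5 + \left(-7 + 2\right)} \left(5 + \sqrt{-5 + \left(-7 + 2\right)}\right)\right)^{2} = \left(\sqrt{-5 - 5} \left(5 + \sqrt{-5 - 5}\right)\right)^{2} = \left(\sqrt{-10} \left(5 + \sqrt{-10}\right)\right)^{2} = \left(i \sqrt{10} \left(5 + i \sqrt{10}\right)\right)^{2} = - 10 \left(5 + i \sqrt{10}\right)^{2}$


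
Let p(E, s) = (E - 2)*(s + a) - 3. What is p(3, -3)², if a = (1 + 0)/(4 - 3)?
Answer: 25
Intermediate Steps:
a = 1 (a = 1/1 = 1*1 = 1)
p(E, s) = -3 + (1 + s)*(-2 + E) (p(E, s) = (E - 2)*(s + 1) - 3 = (-2 + E)*(1 + s) - 3 = (1 + s)*(-2 + E) - 3 = -3 + (1 + s)*(-2 + E))
p(3, -3)² = (-5 + 3 - 2*(-3) + 3*(-3))² = (-5 + 3 + 6 - 9)² = (-5)² = 25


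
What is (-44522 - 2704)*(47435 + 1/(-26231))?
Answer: -3456575070552/1543 ≈ -2.2402e+9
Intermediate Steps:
(-44522 - 2704)*(47435 + 1/(-26231)) = -47226*(47435 - 1/26231) = -47226*1244267484/26231 = -3456575070552/1543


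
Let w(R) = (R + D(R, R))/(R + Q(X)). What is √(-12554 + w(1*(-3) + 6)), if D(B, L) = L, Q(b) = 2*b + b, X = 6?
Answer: 6*I*√17087/7 ≈ 112.04*I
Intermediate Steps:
Q(b) = 3*b
w(R) = 2*R/(18 + R) (w(R) = (R + R)/(R + 3*6) = (2*R)/(R + 18) = (2*R)/(18 + R) = 2*R/(18 + R))
√(-12554 + w(1*(-3) + 6)) = √(-12554 + 2*(1*(-3) + 6)/(18 + (1*(-3) + 6))) = √(-12554 + 2*(-3 + 6)/(18 + (-3 + 6))) = √(-12554 + 2*3/(18 + 3)) = √(-12554 + 2*3/21) = √(-12554 + 2*3*(1/21)) = √(-12554 + 2/7) = √(-87876/7) = 6*I*√17087/7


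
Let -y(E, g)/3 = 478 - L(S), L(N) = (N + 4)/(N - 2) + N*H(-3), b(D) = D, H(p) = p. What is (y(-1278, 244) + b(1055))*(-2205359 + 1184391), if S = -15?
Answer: 4201283320/17 ≈ 2.4713e+8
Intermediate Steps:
L(N) = -3*N + (4 + N)/(-2 + N) (L(N) = (N + 4)/(N - 2) + N*(-3) = (4 + N)/(-2 + N) - 3*N = -3*N + (4 + N)/(-2 + N))
y(E, g) = -22050/17 (y(E, g) = -3*(478 - (4 - 3*(-15)² + 7*(-15))/(-2 - 15)) = -3*(478 - (4 - 3*225 - 105)/(-17)) = -3*(478 - (-1)*(4 - 675 - 105)/17) = -3*(478 - (-1)*(-776)/17) = -3*(478 - 1*776/17) = -3*(478 - 776/17) = -3*7350/17 = -22050/17)
(y(-1278, 244) + b(1055))*(-2205359 + 1184391) = (-22050/17 + 1055)*(-2205359 + 1184391) = -4115/17*(-1020968) = 4201283320/17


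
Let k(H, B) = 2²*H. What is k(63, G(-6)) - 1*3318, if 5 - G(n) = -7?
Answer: -3066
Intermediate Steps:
G(n) = 12 (G(n) = 5 - 1*(-7) = 5 + 7 = 12)
k(H, B) = 4*H
k(63, G(-6)) - 1*3318 = 4*63 - 1*3318 = 252 - 3318 = -3066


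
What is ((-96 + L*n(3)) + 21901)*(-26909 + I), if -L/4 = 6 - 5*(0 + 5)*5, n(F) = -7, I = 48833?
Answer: 405002052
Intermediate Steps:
L = 476 (L = -4*(6 - 5*(0 + 5)*5) = -4*(6 - 25*5) = -4*(6 - 5*25) = -4*(6 - 125) = -4*(-119) = 476)
((-96 + L*n(3)) + 21901)*(-26909 + I) = ((-96 + 476*(-7)) + 21901)*(-26909 + 48833) = ((-96 - 3332) + 21901)*21924 = (-3428 + 21901)*21924 = 18473*21924 = 405002052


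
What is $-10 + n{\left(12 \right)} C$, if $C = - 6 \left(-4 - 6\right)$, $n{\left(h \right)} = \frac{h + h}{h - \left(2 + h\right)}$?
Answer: $-730$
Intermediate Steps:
$n{\left(h \right)} = - h$ ($n{\left(h \right)} = \frac{2 h}{-2} = 2 h \left(- \frac{1}{2}\right) = - h$)
$C = 60$ ($C = \left(-6\right) \left(-10\right) = 60$)
$-10 + n{\left(12 \right)} C = -10 + \left(-1\right) 12 \cdot 60 = -10 - 720 = -730$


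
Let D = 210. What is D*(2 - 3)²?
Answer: 210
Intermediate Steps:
D*(2 - 3)² = 210*(2 - 3)² = 210*(-1)² = 210*1 = 210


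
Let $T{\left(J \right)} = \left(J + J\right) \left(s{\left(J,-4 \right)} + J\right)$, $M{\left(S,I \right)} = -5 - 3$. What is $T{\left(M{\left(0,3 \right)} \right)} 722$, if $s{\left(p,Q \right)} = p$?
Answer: $184832$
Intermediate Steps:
$M{\left(S,I \right)} = -8$ ($M{\left(S,I \right)} = -5 - 3 = -8$)
$T{\left(J \right)} = 4 J^{2}$ ($T{\left(J \right)} = \left(J + J\right) \left(J + J\right) = 2 J 2 J = 4 J^{2}$)
$T{\left(M{\left(0,3 \right)} \right)} 722 = 4 \left(-8\right)^{2} \cdot 722 = 4 \cdot 64 \cdot 722 = 256 \cdot 722 = 184832$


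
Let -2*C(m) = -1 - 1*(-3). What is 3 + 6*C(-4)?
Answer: -3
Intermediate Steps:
C(m) = -1 (C(m) = -(-1 - 1*(-3))/2 = -(-1 + 3)/2 = -½*2 = -1)
3 + 6*C(-4) = 3 + 6*(-1) = 3 - 6 = -3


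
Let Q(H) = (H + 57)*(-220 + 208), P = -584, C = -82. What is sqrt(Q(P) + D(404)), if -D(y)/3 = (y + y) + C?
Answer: sqrt(4146) ≈ 64.389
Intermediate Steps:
D(y) = 246 - 6*y (D(y) = -3*((y + y) - 82) = -3*(2*y - 82) = -3*(-82 + 2*y) = 246 - 6*y)
Q(H) = -684 - 12*H (Q(H) = (57 + H)*(-12) = -684 - 12*H)
sqrt(Q(P) + D(404)) = sqrt((-684 - 12*(-584)) + (246 - 6*404)) = sqrt((-684 + 7008) + (246 - 2424)) = sqrt(6324 - 2178) = sqrt(4146)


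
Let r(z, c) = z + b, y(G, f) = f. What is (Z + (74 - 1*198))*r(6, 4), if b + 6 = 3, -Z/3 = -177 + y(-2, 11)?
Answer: 1122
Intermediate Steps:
Z = 498 (Z = -3*(-177 + 11) = -3*(-166) = 498)
b = -3 (b = -6 + 3 = -3)
r(z, c) = -3 + z (r(z, c) = z - 3 = -3 + z)
(Z + (74 - 1*198))*r(6, 4) = (498 + (74 - 1*198))*(-3 + 6) = (498 + (74 - 198))*3 = (498 - 124)*3 = 374*3 = 1122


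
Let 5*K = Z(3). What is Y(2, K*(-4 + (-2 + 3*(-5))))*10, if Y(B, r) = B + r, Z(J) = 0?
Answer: 20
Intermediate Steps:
K = 0 (K = (⅕)*0 = 0)
Y(2, K*(-4 + (-2 + 3*(-5))))*10 = (2 + 0*(-4 + (-2 + 3*(-5))))*10 = (2 + 0*(-4 + (-2 - 15)))*10 = (2 + 0*(-4 - 17))*10 = (2 + 0*(-21))*10 = (2 + 0)*10 = 2*10 = 20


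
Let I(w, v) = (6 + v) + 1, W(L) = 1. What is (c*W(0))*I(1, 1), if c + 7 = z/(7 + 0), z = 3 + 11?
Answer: -40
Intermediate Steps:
z = 14
c = -5 (c = -7 + 14/(7 + 0) = -7 + 14/7 = -7 + 14*(1/7) = -7 + 2 = -5)
I(w, v) = 7 + v
(c*W(0))*I(1, 1) = (-5*1)*(7 + 1) = -5*8 = -40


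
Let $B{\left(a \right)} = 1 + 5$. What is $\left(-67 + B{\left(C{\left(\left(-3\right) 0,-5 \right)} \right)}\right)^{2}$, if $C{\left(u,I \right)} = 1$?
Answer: $3721$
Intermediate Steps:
$B{\left(a \right)} = 6$
$\left(-67 + B{\left(C{\left(\left(-3\right) 0,-5 \right)} \right)}\right)^{2} = \left(-67 + 6\right)^{2} = \left(-61\right)^{2} = 3721$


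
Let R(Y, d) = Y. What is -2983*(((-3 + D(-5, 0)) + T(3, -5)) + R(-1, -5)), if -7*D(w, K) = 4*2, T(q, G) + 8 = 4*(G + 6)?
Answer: 190912/7 ≈ 27273.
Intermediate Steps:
T(q, G) = 16 + 4*G (T(q, G) = -8 + 4*(G + 6) = -8 + 4*(6 + G) = -8 + (24 + 4*G) = 16 + 4*G)
D(w, K) = -8/7 (D(w, K) = -4*2/7 = -1/7*8 = -8/7)
-2983*(((-3 + D(-5, 0)) + T(3, -5)) + R(-1, -5)) = -2983*(((-3 - 8/7) + (16 + 4*(-5))) - 1) = -2983*((-29/7 + (16 - 20)) - 1) = -2983*((-29/7 - 4) - 1) = -2983*(-57/7 - 1) = -2983*(-64/7) = 190912/7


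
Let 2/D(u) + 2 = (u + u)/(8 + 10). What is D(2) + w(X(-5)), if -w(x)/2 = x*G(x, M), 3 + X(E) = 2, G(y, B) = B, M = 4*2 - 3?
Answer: 71/8 ≈ 8.8750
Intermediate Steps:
M = 5 (M = 8 - 3 = 5)
D(u) = 2/(-2 + u/9) (D(u) = 2/(-2 + (u + u)/(8 + 10)) = 2/(-2 + (2*u)/18) = 2/(-2 + (2*u)*(1/18)) = 2/(-2 + u/9))
X(E) = -1 (X(E) = -3 + 2 = -1)
w(x) = -10*x (w(x) = -2*x*5 = -10*x)
D(2) + w(X(-5)) = 18/(-18 + 2) - 10*(-1) = 18/(-16) + 10 = 18*(-1/16) + 10 = -9/8 + 10 = 71/8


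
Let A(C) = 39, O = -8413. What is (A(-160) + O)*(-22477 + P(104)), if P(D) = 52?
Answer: 187786950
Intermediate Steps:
(A(-160) + O)*(-22477 + P(104)) = (39 - 8413)*(-22477 + 52) = -8374*(-22425) = 187786950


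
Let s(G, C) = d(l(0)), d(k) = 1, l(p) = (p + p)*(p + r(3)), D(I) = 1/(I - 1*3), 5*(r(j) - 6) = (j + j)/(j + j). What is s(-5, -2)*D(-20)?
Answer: -1/23 ≈ -0.043478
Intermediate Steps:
r(j) = 31/5 (r(j) = 6 + ((j + j)/(j + j))/5 = 6 + ((2*j)/((2*j)))/5 = 6 + ((2*j)*(1/(2*j)))/5 = 6 + (⅕)*1 = 6 + ⅕ = 31/5)
D(I) = 1/(-3 + I) (D(I) = 1/(I - 3) = 1/(-3 + I))
l(p) = 2*p*(31/5 + p) (l(p) = (p + p)*(p + 31/5) = (2*p)*(31/5 + p) = 2*p*(31/5 + p))
s(G, C) = 1
s(-5, -2)*D(-20) = 1/(-3 - 20) = 1/(-23) = 1*(-1/23) = -1/23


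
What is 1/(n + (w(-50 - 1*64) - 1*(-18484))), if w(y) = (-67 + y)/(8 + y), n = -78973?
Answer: -106/6411653 ≈ -1.6532e-5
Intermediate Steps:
w(y) = (-67 + y)/(8 + y)
1/(n + (w(-50 - 1*64) - 1*(-18484))) = 1/(-78973 + ((-67 + (-50 - 1*64))/(8 + (-50 - 1*64)) - 1*(-18484))) = 1/(-78973 + ((-67 + (-50 - 64))/(8 + (-50 - 64)) + 18484)) = 1/(-78973 + ((-67 - 114)/(8 - 114) + 18484)) = 1/(-78973 + (-181/(-106) + 18484)) = 1/(-78973 + (-1/106*(-181) + 18484)) = 1/(-78973 + (181/106 + 18484)) = 1/(-78973 + 1959485/106) = 1/(-6411653/106) = -106/6411653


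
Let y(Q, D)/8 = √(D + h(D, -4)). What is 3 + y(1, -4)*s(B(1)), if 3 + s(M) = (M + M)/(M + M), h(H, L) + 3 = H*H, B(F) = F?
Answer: -45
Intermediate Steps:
h(H, L) = -3 + H² (h(H, L) = -3 + H*H = -3 + H²)
s(M) = -2 (s(M) = -3 + (M + M)/(M + M) = -3 + (2*M)/((2*M)) = -3 + (2*M)*(1/(2*M)) = -3 + 1 = -2)
y(Q, D) = 8*√(-3 + D + D²) (y(Q, D) = 8*√(D + (-3 + D²)) = 8*√(-3 + D + D²))
3 + y(1, -4)*s(B(1)) = 3 + (8*√(-3 - 4 + (-4)²))*(-2) = 3 + (8*√(-3 - 4 + 16))*(-2) = 3 + (8*√9)*(-2) = 3 + (8*3)*(-2) = 3 + 24*(-2) = 3 - 48 = -45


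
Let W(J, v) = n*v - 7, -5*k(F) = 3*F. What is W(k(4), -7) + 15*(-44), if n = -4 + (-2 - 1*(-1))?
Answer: -632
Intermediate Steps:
k(F) = -3*F/5
n = -5 (n = -4 + (-2 + 1) = -4 - 1 = -5)
W(J, v) = -7 - 5*v (W(J, v) = -5*v - 7 = -7 - 5*v)
W(k(4), -7) + 15*(-44) = (-7 - 5*(-7)) + 15*(-44) = (-7 + 35) - 660 = 28 - 660 = -632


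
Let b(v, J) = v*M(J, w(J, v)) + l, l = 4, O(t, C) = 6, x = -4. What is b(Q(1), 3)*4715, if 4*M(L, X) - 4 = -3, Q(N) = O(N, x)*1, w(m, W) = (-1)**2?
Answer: 51865/2 ≈ 25933.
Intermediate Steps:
w(m, W) = 1
Q(N) = 6 (Q(N) = 6*1 = 6)
M(L, X) = 1/4 (M(L, X) = 1 + (1/4)*(-3) = 1 - 3/4 = 1/4)
b(v, J) = 4 + v/4 (b(v, J) = v*(1/4) + 4 = v/4 + 4 = 4 + v/4)
b(Q(1), 3)*4715 = (4 + (1/4)*6)*4715 = (4 + 3/2)*4715 = (11/2)*4715 = 51865/2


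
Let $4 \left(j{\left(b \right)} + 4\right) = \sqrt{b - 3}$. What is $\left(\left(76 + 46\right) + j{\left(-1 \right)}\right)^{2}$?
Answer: $\frac{\left(236 + i\right)^{2}}{4} \approx 13924.0 + 118.0 i$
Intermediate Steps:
$j{\left(b \right)} = -4 + \frac{\sqrt{-3 + b}}{4}$ ($j{\left(b \right)} = -4 + \frac{\sqrt{b - 3}}{4} = -4 + \frac{\sqrt{-3 + b}}{4}$)
$\left(\left(76 + 46\right) + j{\left(-1 \right)}\right)^{2} = \left(\left(76 + 46\right) - \left(4 - \frac{\sqrt{-3 - 1}}{4}\right)\right)^{2} = \left(122 - \left(4 - \frac{\sqrt{-4}}{4}\right)\right)^{2} = \left(122 - \left(4 - \frac{2 i}{4}\right)\right)^{2} = \left(122 - \left(4 - \frac{i}{2}\right)\right)^{2} = \left(118 + \frac{i}{2}\right)^{2}$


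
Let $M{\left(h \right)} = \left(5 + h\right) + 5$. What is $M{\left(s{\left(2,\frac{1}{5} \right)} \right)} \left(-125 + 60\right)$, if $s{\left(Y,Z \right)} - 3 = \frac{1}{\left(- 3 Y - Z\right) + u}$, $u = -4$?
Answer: $- \frac{42770}{51} \approx -838.63$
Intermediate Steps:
$s{\left(Y,Z \right)} = 3 + \frac{1}{-4 - Z - 3 Y}$ ($s{\left(Y,Z \right)} = 3 + \frac{1}{\left(- 3 Y - Z\right) - 4} = 3 + \frac{1}{\left(- Z - 3 Y\right) - 4} = 3 + \frac{1}{-4 - Z - 3 Y}$)
$M{\left(h \right)} = 10 + h$
$M{\left(s{\left(2,\frac{1}{5} \right)} \right)} \left(-125 + 60\right) = \left(10 + \frac{11 + \frac{3}{5} + 9 \cdot 2}{4 + \frac{1}{5} + 3 \cdot 2}\right) \left(-125 + 60\right) = \left(10 + \frac{11 + 3 \cdot \frac{1}{5} + 18}{4 + \frac{1}{5} + 6}\right) \left(-65\right) = \left(10 + \frac{11 + \frac{3}{5} + 18}{\frac{51}{5}}\right) \left(-65\right) = \left(10 + \frac{5}{51} \cdot \frac{148}{5}\right) \left(-65\right) = \left(10 + \frac{148}{51}\right) \left(-65\right) = \frac{658}{51} \left(-65\right) = - \frac{42770}{51}$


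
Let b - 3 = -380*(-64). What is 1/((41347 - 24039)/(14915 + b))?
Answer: 19619/8654 ≈ 2.2670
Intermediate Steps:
b = 24323 (b = 3 - 380*(-64) = 3 + 24320 = 24323)
1/((41347 - 24039)/(14915 + b)) = 1/((41347 - 24039)/(14915 + 24323)) = 1/(17308/39238) = 1/(17308*(1/39238)) = 1/(8654/19619) = 19619/8654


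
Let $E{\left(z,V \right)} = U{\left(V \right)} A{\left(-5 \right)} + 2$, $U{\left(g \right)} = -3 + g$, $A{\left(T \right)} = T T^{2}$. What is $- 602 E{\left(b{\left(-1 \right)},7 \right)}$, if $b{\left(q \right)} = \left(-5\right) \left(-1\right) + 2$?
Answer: $299796$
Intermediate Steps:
$A{\left(T \right)} = T^{3}$
$b{\left(q \right)} = 7$ ($b{\left(q \right)} = 5 + 2 = 7$)
$E{\left(z,V \right)} = 377 - 125 V$ ($E{\left(z,V \right)} = \left(-3 + V\right) \left(-5\right)^{3} + 2 = \left(-3 + V\right) \left(-125\right) + 2 = \left(375 - 125 V\right) + 2 = 377 - 125 V$)
$- 602 E{\left(b{\left(-1 \right)},7 \right)} = - 602 \left(377 - 875\right) = \left(-602\right) \left(-498\right) = 299796$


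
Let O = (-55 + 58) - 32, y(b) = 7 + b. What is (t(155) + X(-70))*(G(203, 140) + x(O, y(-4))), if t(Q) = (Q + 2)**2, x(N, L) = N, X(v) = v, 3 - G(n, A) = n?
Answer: -5628591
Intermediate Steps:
G(n, A) = 3 - n
O = -29 (O = 3 - 32 = -29)
t(Q) = (2 + Q)**2
(t(155) + X(-70))*(G(203, 140) + x(O, y(-4))) = ((2 + 155)**2 - 70)*((3 - 1*203) - 29) = (157**2 - 70)*((3 - 203) - 29) = (24649 - 70)*(-200 - 29) = 24579*(-229) = -5628591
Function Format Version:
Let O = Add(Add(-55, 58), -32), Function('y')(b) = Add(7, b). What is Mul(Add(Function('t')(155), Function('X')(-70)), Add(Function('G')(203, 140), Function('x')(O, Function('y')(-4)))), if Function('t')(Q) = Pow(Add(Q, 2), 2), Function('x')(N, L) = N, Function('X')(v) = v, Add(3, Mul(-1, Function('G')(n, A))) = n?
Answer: -5628591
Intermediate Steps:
Function('G')(n, A) = Add(3, Mul(-1, n))
O = -29 (O = Add(3, -32) = -29)
Function('t')(Q) = Pow(Add(2, Q), 2)
Mul(Add(Function('t')(155), Function('X')(-70)), Add(Function('G')(203, 140), Function('x')(O, Function('y')(-4)))) = Mul(Add(Pow(Add(2, 155), 2), -70), Add(Add(3, Mul(-1, 203)), -29)) = Mul(Add(Pow(157, 2), -70), Add(Add(3, -203), -29)) = Mul(Add(24649, -70), Add(-200, -29)) = Mul(24579, -229) = -5628591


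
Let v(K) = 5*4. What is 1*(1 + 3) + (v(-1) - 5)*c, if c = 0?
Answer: 4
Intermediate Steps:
v(K) = 20
1*(1 + 3) + (v(-1) - 5)*c = 1*(1 + 3) + (20 - 5)*0 = 1*4 + 15*0 = 4 + 0 = 4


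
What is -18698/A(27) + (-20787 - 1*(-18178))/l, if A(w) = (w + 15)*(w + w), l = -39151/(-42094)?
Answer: -17843654809/6342462 ≈ -2813.4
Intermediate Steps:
l = 39151/42094 (l = -39151*(-1/42094) = 39151/42094 ≈ 0.93009)
A(w) = 2*w*(15 + w) (A(w) = (15 + w)*(2*w) = 2*w*(15 + w))
-18698/A(27) + (-20787 - 1*(-18178))/l = -18698*1/(54*(15 + 27)) + (-20787 - 1*(-18178))/(39151/42094) = -18698/(2*27*42) + (-20787 + 18178)*(42094/39151) = -18698/2268 - 2609*42094/39151 = -18698*1/2268 - 109823246/39151 = -9349/1134 - 109823246/39151 = -17843654809/6342462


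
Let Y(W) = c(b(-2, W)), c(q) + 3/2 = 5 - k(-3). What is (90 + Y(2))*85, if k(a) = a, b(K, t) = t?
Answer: 16405/2 ≈ 8202.5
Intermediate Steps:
c(q) = 13/2 (c(q) = -3/2 + (5 - 1*(-3)) = -3/2 + (5 + 3) = -3/2 + 8 = 13/2)
Y(W) = 13/2
(90 + Y(2))*85 = (90 + 13/2)*85 = (193/2)*85 = 16405/2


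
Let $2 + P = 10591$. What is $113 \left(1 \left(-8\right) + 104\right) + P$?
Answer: $21437$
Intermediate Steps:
$P = 10589$ ($P = -2 + 10591 = 10589$)
$113 \left(1 \left(-8\right) + 104\right) + P = 113 \left(1 \left(-8\right) + 104\right) + 10589 = 113 \left(-8 + 104\right) + 10589 = 113 \cdot 96 + 10589 = 10848 + 10589 = 21437$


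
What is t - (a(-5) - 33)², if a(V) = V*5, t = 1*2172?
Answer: -1192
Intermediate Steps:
t = 2172
a(V) = 5*V
t - (a(-5) - 33)² = 2172 - (5*(-5) - 33)² = 2172 - (-25 - 33)² = 2172 - 1*(-58)² = 2172 - 1*3364 = 2172 - 3364 = -1192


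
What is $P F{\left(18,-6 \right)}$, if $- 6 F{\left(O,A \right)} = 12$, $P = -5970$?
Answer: $11940$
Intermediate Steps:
$F{\left(O,A \right)} = -2$ ($F{\left(O,A \right)} = \left(- \frac{1}{6}\right) 12 = -2$)
$P F{\left(18,-6 \right)} = \left(-5970\right) \left(-2\right) = 11940$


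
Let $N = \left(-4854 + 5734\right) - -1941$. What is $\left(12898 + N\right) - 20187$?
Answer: $-4468$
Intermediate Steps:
$N = 2821$ ($N = 880 + 1941 = 2821$)
$\left(12898 + N\right) - 20187 = \left(12898 + 2821\right) - 20187 = 15719 - 20187 = -4468$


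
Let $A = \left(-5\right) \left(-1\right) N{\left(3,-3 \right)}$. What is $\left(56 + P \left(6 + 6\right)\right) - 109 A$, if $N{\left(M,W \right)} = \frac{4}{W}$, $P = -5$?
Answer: $\frac{2168}{3} \approx 722.67$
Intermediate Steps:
$A = - \frac{20}{3}$ ($A = \left(-5\right) \left(-1\right) \frac{4}{-3} = 5 \cdot 4 \left(- \frac{1}{3}\right) = 5 \left(- \frac{4}{3}\right) = - \frac{20}{3} \approx -6.6667$)
$\left(56 + P \left(6 + 6\right)\right) - 109 A = \left(56 - 5 \left(6 + 6\right)\right) - - \frac{2180}{3} = \left(56 - 60\right) + \frac{2180}{3} = -4 + \frac{2180}{3} = \frac{2168}{3}$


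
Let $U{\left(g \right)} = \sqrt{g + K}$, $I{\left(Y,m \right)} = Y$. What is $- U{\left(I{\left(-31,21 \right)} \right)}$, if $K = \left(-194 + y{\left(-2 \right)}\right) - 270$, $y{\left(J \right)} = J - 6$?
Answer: $- i \sqrt{503} \approx - 22.428 i$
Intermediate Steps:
$y{\left(J \right)} = -6 + J$
$K = -472$ ($K = \left(-194 - 8\right) - 270 = -202 - 270 = -472$)
$U{\left(g \right)} = \sqrt{-472 + g}$ ($U{\left(g \right)} = \sqrt{g - 472} = \sqrt{-472 + g}$)
$- U{\left(I{\left(-31,21 \right)} \right)} = - \sqrt{-472 - 31} = - \sqrt{-503} = - i \sqrt{503}$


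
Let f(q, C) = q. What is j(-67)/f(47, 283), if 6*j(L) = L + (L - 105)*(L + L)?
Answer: 22981/282 ≈ 81.493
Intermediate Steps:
j(L) = L/6 + L*(-105 + L)/3 (j(L) = (L + (L - 105)*(L + L))/6 = (L + (-105 + L)*(2*L))/6 = (L + 2*L*(-105 + L))/6 = L/6 + L*(-105 + L)/3)
j(-67)/f(47, 283) = ((1/6)*(-67)*(-209 + 2*(-67)))/47 = ((1/6)*(-67)*(-209 - 134))*(1/47) = ((1/6)*(-67)*(-343))*(1/47) = (22981/6)*(1/47) = 22981/282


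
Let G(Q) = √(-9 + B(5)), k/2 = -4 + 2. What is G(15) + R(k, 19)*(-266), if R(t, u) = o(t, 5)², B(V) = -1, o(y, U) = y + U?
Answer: -266 + I*√10 ≈ -266.0 + 3.1623*I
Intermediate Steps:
o(y, U) = U + y
k = -4 (k = 2*(-4 + 2) = 2*(-2) = -4)
R(t, u) = (5 + t)²
G(Q) = I*√10 (G(Q) = √(-9 - 1) = √(-10) = I*√10)
G(15) + R(k, 19)*(-266) = I*√10 + (5 - 4)²*(-266) = I*√10 + 1²*(-266) = I*√10 + 1*(-266) = I*√10 - 266 = -266 + I*√10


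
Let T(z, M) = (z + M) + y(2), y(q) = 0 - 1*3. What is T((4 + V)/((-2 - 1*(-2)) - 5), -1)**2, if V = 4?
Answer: 784/25 ≈ 31.360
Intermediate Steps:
y(q) = -3 (y(q) = 0 - 3 = -3)
T(z, M) = -3 + M + z (T(z, M) = (z + M) - 3 = (M + z) - 3 = -3 + M + z)
T((4 + V)/((-2 - 1*(-2)) - 5), -1)**2 = (-3 - 1 + (4 + 4)/((-2 - 1*(-2)) - 5))**2 = (-3 - 1 + 8/((-2 + 2) - 5))**2 = (-3 - 1 + 8/(0 - 5))**2 = (-3 - 1 + 8/(-5))**2 = (-3 - 1 + 8*(-1/5))**2 = (-3 - 1 - 8/5)**2 = (-28/5)**2 = 784/25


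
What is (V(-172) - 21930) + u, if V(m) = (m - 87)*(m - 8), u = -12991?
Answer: 11699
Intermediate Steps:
V(m) = (-87 + m)*(-8 + m)
(V(-172) - 21930) + u = ((696 + (-172)² - 95*(-172)) - 21930) - 12991 = ((696 + 29584 + 16340) - 21930) - 12991 = (46620 - 21930) - 12991 = 24690 - 12991 = 11699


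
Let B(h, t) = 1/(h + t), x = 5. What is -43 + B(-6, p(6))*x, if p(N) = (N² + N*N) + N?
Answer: -3091/72 ≈ -42.931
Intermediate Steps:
p(N) = N + 2*N² (p(N) = (N² + N²) + N = 2*N² + N = N + 2*N²)
-43 + B(-6, p(6))*x = -43 + 5/(-6 + 6*(1 + 2*6)) = -43 + 5/(-6 + 6*(1 + 12)) = -43 + 5/(-6 + 6*13) = -43 + 5/(-6 + 78) = -43 + 5/72 = -3091/72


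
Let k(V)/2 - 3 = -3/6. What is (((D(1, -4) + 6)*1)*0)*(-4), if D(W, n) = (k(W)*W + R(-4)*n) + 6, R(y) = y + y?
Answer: 0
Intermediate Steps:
R(y) = 2*y
k(V) = 5 (k(V) = 6 + 2*(-3/6) = 6 + 2*(-3*⅙) = 6 + 2*(-½) = 6 - 1 = 5)
D(W, n) = 6 - 8*n + 5*W (D(W, n) = (5*W + (2*(-4))*n) + 6 = (5*W - 8*n) + 6 = (-8*n + 5*W) + 6 = 6 - 8*n + 5*W)
(((D(1, -4) + 6)*1)*0)*(-4) = ((((6 - 8*(-4) + 5*1) + 6)*1)*0)*(-4) = ((((6 + 32 + 5) + 6)*1)*0)*(-4) = (((43 + 6)*1)*0)*(-4) = ((49*1)*0)*(-4) = (49*0)*(-4) = 0*(-4) = 0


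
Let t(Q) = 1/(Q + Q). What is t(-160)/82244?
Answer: -1/26318080 ≈ -3.7997e-8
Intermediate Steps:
t(Q) = 1/(2*Q)
t(-160)/82244 = ((½)/(-160))/82244 = ((½)*(-1/160))*(1/82244) = -1/320*1/82244 = -1/26318080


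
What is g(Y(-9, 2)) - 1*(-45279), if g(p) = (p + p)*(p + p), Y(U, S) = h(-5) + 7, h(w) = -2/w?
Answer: 1137451/25 ≈ 45498.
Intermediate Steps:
Y(U, S) = 37/5 (Y(U, S) = -2/(-5) + 7 = -2*(-1/5) + 7 = 2/5 + 7 = 37/5)
g(p) = 4*p**2 (g(p) = (2*p)*(2*p) = 4*p**2)
g(Y(-9, 2)) - 1*(-45279) = 4*(37/5)**2 - 1*(-45279) = 4*(1369/25) + 45279 = 5476/25 + 45279 = 1137451/25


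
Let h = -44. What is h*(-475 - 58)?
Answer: 23452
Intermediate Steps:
h*(-475 - 58) = -44*(-475 - 58) = -44*(-533) = 23452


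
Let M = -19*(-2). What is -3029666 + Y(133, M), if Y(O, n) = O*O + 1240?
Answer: -3010737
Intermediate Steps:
M = 38
Y(O, n) = 1240 + O² (Y(O, n) = O² + 1240 = 1240 + O²)
-3029666 + Y(133, M) = -3029666 + (1240 + 133²) = -3029666 + (1240 + 17689) = -3029666 + 18929 = -3010737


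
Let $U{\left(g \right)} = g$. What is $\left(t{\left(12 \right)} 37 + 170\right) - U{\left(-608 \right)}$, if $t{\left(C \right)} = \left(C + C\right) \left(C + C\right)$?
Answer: $22090$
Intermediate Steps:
$t{\left(C \right)} = 4 C^{2}$ ($t{\left(C \right)} = 2 C 2 C = 4 C^{2}$)
$\left(t{\left(12 \right)} 37 + 170\right) - U{\left(-608 \right)} = \left(4 \cdot 12^{2} \cdot 37 + 170\right) - -608 = \left(4 \cdot 144 \cdot 37 + 170\right) + 608 = \left(576 \cdot 37 + 170\right) + 608 = \left(21312 + 170\right) + 608 = 21482 + 608 = 22090$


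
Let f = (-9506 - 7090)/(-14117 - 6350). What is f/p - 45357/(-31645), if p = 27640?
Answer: 1282966874679/895091293130 ≈ 1.4333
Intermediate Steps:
f = 16596/20467 (f = -16596/(-20467) = -16596*(-1/20467) = 16596/20467 ≈ 0.81087)
f/p - 45357/(-31645) = (16596/20467)/27640 - 45357/(-31645) = (16596/20467)*(1/27640) - 45357*(-1/31645) = 4149/141426970 + 45357/31645 = 1282966874679/895091293130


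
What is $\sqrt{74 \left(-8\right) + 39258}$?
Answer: $\sqrt{38666} \approx 196.64$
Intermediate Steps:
$\sqrt{74 \left(-8\right) + 39258} = \sqrt{-592 + 39258} = \sqrt{38666}$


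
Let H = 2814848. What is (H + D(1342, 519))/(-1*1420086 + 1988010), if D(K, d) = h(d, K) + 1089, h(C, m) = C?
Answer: 704114/141981 ≈ 4.9592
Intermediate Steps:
D(K, d) = 1089 + d (D(K, d) = d + 1089 = 1089 + d)
(H + D(1342, 519))/(-1*1420086 + 1988010) = (2814848 + (1089 + 519))/(-1*1420086 + 1988010) = (2814848 + 1608)/(-1420086 + 1988010) = 2816456/567924 = 2816456*(1/567924) = 704114/141981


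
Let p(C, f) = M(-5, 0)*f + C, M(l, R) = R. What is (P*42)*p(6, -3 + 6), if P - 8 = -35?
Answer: -6804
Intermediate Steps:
P = -27 (P = 8 - 35 = -27)
p(C, f) = C (p(C, f) = 0*f + C = 0 + C = C)
(P*42)*p(6, -3 + 6) = -27*42*6 = -1134*6 = -6804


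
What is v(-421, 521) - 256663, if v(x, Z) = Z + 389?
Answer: -255753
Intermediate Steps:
v(x, Z) = 389 + Z
v(-421, 521) - 256663 = (389 + 521) - 256663 = 910 - 256663 = -255753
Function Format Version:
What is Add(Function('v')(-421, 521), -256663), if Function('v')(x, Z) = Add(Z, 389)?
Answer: -255753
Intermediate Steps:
Function('v')(x, Z) = Add(389, Z)
Add(Function('v')(-421, 521), -256663) = Add(Add(389, 521), -256663) = Add(910, -256663) = -255753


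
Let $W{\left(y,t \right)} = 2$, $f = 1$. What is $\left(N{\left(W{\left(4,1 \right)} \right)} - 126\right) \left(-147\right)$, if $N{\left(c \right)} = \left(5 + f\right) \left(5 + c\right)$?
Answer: $12348$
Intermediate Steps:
$N{\left(c \right)} = 30 + 6 c$ ($N{\left(c \right)} = \left(5 + 1\right) \left(5 + c\right) = 6 \left(5 + c\right) = 30 + 6 c$)
$\left(N{\left(W{\left(4,1 \right)} \right)} - 126\right) \left(-147\right) = \left(\left(30 + 6 \cdot 2\right) - 126\right) \left(-147\right) = \left(\left(30 + 12\right) - 126\right) \left(-147\right) = \left(42 - 126\right) \left(-147\right) = \left(-84\right) \left(-147\right) = 12348$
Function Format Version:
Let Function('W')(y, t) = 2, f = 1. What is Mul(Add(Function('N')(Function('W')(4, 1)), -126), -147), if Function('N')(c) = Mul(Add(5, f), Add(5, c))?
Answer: 12348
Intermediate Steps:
Function('N')(c) = Add(30, Mul(6, c)) (Function('N')(c) = Mul(Add(5, 1), Add(5, c)) = Mul(6, Add(5, c)) = Add(30, Mul(6, c)))
Mul(Add(Function('N')(Function('W')(4, 1)), -126), -147) = Mul(Add(Add(30, Mul(6, 2)), -126), -147) = Mul(Add(Add(30, 12), -126), -147) = Mul(Add(42, -126), -147) = Mul(-84, -147) = 12348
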